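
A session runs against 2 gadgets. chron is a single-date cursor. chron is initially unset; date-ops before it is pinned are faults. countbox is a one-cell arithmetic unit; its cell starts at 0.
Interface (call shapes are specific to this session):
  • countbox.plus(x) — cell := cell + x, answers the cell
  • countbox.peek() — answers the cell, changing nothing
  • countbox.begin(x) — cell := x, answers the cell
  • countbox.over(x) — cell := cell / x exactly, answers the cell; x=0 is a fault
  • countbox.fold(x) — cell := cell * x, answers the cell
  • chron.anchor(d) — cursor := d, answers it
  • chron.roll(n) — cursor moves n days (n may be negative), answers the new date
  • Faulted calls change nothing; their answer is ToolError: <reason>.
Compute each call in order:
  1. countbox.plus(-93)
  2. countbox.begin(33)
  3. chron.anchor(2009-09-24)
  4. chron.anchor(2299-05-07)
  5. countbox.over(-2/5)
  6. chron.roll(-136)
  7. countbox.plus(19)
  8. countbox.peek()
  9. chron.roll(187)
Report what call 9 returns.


Answer: 2299-06-27

Derivation:
$ countbox.plus x: -93
  -93
$ countbox.begin x: 33
  33
$ chron.anchor d: 2009-09-24
  2009-09-24
$ chron.anchor d: 2299-05-07
  2299-05-07
$ countbox.over x: -2/5
  -165/2
$ chron.roll n: -136
  2298-12-22
$ countbox.plus x: 19
  -127/2
$ countbox.peek
  -127/2
$ chron.roll n: 187
  2299-06-27


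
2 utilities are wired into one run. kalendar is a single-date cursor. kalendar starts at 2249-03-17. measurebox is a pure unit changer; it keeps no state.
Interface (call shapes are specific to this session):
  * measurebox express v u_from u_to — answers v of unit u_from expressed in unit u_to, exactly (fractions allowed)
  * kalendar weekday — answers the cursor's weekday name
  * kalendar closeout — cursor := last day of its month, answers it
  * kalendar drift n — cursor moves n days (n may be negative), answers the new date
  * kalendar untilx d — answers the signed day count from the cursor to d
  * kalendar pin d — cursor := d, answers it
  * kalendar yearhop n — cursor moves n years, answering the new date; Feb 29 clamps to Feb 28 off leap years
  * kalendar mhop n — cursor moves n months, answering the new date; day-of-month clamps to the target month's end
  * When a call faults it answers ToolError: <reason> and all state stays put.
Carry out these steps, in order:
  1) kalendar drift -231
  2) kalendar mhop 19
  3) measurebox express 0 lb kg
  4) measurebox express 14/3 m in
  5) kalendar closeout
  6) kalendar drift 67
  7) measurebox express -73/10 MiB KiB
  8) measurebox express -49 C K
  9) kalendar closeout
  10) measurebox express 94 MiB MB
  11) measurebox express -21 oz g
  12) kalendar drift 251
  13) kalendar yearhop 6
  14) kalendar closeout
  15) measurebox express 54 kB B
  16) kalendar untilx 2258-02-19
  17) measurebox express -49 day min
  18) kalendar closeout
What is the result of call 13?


I use kalendar drift using n='-231', — result: 2248-07-29.
Using kalendar mhop using n='19', — result: 2250-02-28.
Then measurebox express using v='0', u_from='lb', u_to='kg', yielding 0.
I invoke measurebox express using v='14/3', u_from='m', u_to='in', yielding 70000/381.
I try kalendar closeout, and observe 2250-02-28.
I call kalendar drift using n='67', and observe 2250-05-06.
I use measurebox express using v='-73/10', u_from='MiB', u_to='KiB': -37376/5.
I call measurebox express using v='-49', u_from='C', u_to='K', and see 4483/20.
I invoke kalendar closeout: 2250-05-31.
I invoke measurebox express using v='94', u_from='MiB', u_to='MB', — result: 1540096/15625.
I try measurebox express using v='-21', u_from='oz', u_to='g': -952543977/1600000.
Then kalendar drift using n='251', yielding 2251-02-06.
I try kalendar yearhop using n='6', — result: 2257-02-06.
I call kalendar closeout, and get 2257-02-28.
Now I run measurebox express using v='54', u_from='kB', u_to='B', → 54000.
Using kalendar untilx using d='2258-02-19', which returns 356.
Next I call measurebox express using v='-49', u_from='day', u_to='min', → -70560.
Invoking kalendar closeout, yielding 2257-02-28.

Answer: 2257-02-06


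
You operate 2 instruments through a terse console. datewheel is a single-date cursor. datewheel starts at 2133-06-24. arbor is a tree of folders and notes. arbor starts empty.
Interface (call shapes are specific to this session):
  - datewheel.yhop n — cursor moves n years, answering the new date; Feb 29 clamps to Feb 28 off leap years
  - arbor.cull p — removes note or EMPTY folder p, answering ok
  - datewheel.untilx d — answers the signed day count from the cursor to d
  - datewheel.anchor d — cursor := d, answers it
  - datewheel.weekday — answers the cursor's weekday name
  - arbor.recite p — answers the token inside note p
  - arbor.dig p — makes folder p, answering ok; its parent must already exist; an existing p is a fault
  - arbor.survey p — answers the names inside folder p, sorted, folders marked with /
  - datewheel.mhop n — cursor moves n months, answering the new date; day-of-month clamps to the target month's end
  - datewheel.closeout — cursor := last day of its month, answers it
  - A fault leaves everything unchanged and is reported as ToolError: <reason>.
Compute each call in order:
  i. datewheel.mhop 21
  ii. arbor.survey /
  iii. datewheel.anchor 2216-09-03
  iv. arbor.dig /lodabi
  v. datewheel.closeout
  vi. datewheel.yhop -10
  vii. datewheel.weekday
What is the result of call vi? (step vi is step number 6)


Answer: 2206-09-30

Derivation:
CALL datewheel.mhop[n: 21]
RET  2135-03-24
CALL arbor.survey[p: /]
RET  []
CALL datewheel.anchor[d: 2216-09-03]
RET  2216-09-03
CALL arbor.dig[p: /lodabi]
RET  ok
CALL datewheel.closeout[]
RET  2216-09-30
CALL datewheel.yhop[n: -10]
RET  2206-09-30
CALL datewheel.weekday[]
RET  Tuesday


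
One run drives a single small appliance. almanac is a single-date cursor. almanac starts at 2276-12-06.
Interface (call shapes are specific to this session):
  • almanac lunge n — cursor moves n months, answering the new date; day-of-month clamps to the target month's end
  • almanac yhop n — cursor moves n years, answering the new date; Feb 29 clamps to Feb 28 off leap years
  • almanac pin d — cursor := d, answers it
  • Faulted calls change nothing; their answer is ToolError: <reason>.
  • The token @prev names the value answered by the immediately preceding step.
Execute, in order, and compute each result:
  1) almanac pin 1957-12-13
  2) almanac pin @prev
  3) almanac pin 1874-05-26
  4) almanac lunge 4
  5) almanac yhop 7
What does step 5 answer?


I use almanac pin passing d→1957-12-13, and see 1957-12-13.
I try almanac pin passing d→@prev, and observe 1957-12-13.
I run almanac pin passing d→1874-05-26, — result: 1874-05-26.
Then almanac lunge passing n→4, and observe 1874-09-26.
I call almanac yhop passing n→7, giving 1881-09-26.

Answer: 1881-09-26


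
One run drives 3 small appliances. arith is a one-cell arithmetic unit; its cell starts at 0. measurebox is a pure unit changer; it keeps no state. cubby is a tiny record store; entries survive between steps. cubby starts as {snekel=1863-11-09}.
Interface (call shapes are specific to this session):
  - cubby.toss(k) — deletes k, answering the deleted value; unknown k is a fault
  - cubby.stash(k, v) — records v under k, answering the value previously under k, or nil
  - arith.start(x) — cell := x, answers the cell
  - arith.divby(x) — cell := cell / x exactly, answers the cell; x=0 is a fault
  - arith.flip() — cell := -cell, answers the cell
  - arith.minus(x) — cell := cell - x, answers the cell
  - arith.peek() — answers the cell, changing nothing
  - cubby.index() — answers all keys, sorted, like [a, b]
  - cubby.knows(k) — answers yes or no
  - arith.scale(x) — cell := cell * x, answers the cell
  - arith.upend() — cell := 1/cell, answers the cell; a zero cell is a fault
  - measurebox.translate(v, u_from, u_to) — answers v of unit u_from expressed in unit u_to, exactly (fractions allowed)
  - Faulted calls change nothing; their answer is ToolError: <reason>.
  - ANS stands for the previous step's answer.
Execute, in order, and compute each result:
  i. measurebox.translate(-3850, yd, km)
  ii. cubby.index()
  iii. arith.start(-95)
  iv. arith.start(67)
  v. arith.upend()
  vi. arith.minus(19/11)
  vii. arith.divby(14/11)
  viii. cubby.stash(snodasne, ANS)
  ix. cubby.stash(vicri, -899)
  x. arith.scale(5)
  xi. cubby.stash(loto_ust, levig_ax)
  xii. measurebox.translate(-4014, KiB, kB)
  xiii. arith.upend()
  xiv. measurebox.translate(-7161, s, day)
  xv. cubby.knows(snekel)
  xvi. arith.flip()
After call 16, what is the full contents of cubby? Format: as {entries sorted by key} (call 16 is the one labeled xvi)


Answer: {loto_ust=levig_ax, snekel=1863-11-09, snodasne=-631/469, vicri=-899}

Derivation:
Next I call measurebox.translate on v=-3850, u_from=yd, u_to=km, → -88011/25000.
I use cubby.index: [snekel].
I call arith.start on x=-95, yielding -95.
Next I call arith.start on x=67, which returns 67.
Calling arith.upend, and get 1/67.
I call arith.minus on x=19/11, yielding -1262/737.
I run arith.divby on x=14/11, and see -631/469.
I run cubby.stash on k=snodasne, v=ANS, — result: nil.
Next I call cubby.stash on k=vicri, v=-899, giving nil.
I use arith.scale on x=5, — result: -3155/469.
Using cubby.stash on k=loto_ust, v=levig_ax, and see nil.
Using measurebox.translate on v=-4014, u_from=KiB, u_to=kB, and get -513792/125.
I use arith.upend(), which returns -469/3155.
Invoking measurebox.translate on v=-7161, u_from=s, u_to=day, giving -2387/28800.
Then cubby.knows on k=snekel, → yes.
Now I run arith.flip: 469/3155.


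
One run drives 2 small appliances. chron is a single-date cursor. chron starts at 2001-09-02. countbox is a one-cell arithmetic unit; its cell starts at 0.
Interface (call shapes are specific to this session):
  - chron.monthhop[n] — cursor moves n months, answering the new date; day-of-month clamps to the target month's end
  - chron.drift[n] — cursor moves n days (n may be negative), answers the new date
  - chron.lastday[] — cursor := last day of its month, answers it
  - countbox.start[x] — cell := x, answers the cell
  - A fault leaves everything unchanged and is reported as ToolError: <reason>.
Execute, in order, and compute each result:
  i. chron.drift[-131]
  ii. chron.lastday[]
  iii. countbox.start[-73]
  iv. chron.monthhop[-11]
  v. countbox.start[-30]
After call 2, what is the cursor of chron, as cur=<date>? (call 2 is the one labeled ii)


Answer: cur=2001-04-30

Derivation:
I call chron.drift with n=-131, and observe 2001-04-24.
Calling chron.lastday(), yielding 2001-04-30.
I call countbox.start with x=-73, — result: -73.
Calling chron.monthhop with n=-11, which returns 2000-05-30.
I call countbox.start with x=-30, and get -30.


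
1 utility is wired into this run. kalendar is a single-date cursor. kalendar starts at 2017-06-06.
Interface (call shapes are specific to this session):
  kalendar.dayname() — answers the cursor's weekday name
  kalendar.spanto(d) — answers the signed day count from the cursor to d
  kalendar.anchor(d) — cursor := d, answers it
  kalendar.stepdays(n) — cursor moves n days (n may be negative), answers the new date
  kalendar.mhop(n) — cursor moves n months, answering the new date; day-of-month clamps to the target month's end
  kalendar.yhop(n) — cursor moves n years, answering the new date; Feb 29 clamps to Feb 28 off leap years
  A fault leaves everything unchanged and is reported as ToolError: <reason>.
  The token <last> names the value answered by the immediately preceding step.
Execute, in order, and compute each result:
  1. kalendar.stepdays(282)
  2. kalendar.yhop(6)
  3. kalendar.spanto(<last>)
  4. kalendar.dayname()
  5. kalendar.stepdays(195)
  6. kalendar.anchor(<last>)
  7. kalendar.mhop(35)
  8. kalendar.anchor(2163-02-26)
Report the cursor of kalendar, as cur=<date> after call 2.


Calling stepdays passing n=282, — result: 2018-03-15.
Invoking yhop passing n=6, which returns 2024-03-15.
Invoking spanto passing d=<last>, yielding 0.
I call dayname, — result: Friday.
Invoking stepdays passing n=195, → 2024-09-26.
Then anchor passing d=<last>, and observe 2024-09-26.
I try mhop passing n=35, → 2027-08-26.
I invoke anchor passing d=2163-02-26, → 2163-02-26.

Answer: cur=2024-03-15


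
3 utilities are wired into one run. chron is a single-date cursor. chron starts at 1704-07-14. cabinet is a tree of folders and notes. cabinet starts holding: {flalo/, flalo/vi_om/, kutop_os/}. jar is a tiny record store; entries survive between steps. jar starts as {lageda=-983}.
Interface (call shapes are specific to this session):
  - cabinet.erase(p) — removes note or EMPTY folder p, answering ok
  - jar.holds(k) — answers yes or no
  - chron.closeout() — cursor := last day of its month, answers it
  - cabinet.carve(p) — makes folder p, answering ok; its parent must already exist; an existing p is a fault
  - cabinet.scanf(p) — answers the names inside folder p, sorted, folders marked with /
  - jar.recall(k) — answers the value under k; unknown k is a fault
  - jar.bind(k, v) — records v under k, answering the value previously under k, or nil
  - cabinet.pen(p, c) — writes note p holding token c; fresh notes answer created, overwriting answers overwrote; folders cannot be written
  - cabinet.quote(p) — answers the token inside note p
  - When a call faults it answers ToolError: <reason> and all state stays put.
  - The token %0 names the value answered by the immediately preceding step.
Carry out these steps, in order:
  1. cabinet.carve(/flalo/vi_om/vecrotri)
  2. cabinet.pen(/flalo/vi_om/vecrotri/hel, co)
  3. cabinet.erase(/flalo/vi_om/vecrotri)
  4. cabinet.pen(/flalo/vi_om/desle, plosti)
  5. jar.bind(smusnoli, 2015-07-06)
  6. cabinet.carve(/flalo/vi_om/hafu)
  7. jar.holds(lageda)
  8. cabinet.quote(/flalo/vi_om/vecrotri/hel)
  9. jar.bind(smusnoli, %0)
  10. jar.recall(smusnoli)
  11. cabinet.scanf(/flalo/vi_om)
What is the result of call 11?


Answer: [desle, hafu/, vecrotri/]

Derivation:
% cabinet.carve /flalo/vi_om/vecrotri
= ok
% cabinet.pen /flalo/vi_om/vecrotri/hel co
= created
% cabinet.erase /flalo/vi_om/vecrotri
= ToolError: not empty
% cabinet.pen /flalo/vi_om/desle plosti
= created
% jar.bind smusnoli 2015-07-06
= nil
% cabinet.carve /flalo/vi_om/hafu
= ok
% jar.holds lageda
= yes
% cabinet.quote /flalo/vi_om/vecrotri/hel
= co
% jar.bind smusnoli %0
= 2015-07-06
% jar.recall smusnoli
= co
% cabinet.scanf /flalo/vi_om
= [desle, hafu/, vecrotri/]


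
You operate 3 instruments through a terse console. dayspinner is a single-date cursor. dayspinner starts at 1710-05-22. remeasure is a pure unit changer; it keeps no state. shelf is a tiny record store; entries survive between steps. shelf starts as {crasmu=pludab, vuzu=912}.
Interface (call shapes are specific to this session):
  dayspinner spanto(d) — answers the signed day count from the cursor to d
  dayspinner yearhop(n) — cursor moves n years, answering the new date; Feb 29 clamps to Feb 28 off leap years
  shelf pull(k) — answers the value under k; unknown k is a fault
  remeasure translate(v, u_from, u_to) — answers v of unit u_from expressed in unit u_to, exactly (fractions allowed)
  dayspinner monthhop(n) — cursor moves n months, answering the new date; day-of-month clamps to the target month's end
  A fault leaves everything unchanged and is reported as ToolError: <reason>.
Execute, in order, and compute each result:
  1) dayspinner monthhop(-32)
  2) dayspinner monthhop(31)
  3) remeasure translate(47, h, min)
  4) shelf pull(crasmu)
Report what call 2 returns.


Answer: 1710-04-22

Derivation:
CALL dayspinner monthhop[-32]
RET  1707-09-22
CALL dayspinner monthhop[31]
RET  1710-04-22
CALL remeasure translate[47; h; min]
RET  2820
CALL shelf pull[crasmu]
RET  pludab


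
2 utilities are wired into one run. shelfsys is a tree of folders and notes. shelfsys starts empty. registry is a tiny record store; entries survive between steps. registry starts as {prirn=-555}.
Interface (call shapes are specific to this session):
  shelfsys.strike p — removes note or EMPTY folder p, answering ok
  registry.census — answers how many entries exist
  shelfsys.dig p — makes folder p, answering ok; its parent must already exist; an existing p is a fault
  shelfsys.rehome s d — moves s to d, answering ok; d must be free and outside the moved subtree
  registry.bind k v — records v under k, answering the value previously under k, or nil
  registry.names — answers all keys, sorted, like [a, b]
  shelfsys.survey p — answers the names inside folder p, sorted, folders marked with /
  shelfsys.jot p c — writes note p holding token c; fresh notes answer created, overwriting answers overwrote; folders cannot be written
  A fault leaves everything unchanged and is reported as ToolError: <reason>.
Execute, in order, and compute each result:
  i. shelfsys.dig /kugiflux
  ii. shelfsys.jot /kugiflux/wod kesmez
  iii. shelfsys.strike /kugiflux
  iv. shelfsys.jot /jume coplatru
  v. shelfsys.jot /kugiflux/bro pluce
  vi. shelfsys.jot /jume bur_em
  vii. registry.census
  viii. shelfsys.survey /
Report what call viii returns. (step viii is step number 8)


Answer: [jume, kugiflux/]

Derivation:
>> shelfsys.dig(/kugiflux)
<< ok
>> shelfsys.jot(/kugiflux/wod, kesmez)
<< created
>> shelfsys.strike(/kugiflux)
<< ToolError: not empty
>> shelfsys.jot(/jume, coplatru)
<< created
>> shelfsys.jot(/kugiflux/bro, pluce)
<< created
>> shelfsys.jot(/jume, bur_em)
<< overwrote
>> registry.census()
<< 1
>> shelfsys.survey(/)
<< [jume, kugiflux/]


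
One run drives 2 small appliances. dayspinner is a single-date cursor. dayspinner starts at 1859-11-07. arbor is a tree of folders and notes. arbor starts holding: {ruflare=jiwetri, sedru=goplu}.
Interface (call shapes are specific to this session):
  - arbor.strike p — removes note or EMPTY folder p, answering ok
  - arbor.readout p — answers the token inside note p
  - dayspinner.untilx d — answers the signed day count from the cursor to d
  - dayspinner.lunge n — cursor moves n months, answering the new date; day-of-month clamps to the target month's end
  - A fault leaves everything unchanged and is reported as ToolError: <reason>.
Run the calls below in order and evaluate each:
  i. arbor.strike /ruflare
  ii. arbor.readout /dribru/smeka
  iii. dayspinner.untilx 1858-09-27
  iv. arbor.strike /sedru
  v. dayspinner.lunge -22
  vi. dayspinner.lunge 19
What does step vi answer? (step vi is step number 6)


Then strike on p=/ruflare, → ok.
Calling readout on p=/dribru/smeka, giving ToolError: not found.
Using untilx on d=1858-09-27, and observe -406.
Using strike on p=/sedru, and see ok.
Then lunge on n=-22, — result: 1858-01-07.
Invoking lunge on n=19, → 1859-08-07.

Answer: 1859-08-07


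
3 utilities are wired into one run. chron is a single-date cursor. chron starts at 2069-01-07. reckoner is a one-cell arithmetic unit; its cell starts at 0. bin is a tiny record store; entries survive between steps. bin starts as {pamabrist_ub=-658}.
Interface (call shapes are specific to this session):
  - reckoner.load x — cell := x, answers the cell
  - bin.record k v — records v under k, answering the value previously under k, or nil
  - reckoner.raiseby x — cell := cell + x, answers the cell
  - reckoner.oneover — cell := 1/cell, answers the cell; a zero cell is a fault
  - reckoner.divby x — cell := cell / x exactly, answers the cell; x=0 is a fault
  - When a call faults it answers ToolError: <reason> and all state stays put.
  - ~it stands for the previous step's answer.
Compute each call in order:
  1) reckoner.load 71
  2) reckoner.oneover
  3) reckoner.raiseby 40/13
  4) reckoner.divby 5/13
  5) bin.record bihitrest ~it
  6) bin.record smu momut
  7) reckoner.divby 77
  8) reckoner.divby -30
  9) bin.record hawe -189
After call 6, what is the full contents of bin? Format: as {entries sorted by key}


Answer: {bihitrest=2853/355, pamabrist_ub=-658, smu=momut}

Derivation:
;; load(x=71) == 71
;; oneover() == 1/71
;; raiseby(x=40/13) == 2853/923
;; divby(x=5/13) == 2853/355
;; record(k=bihitrest, v=~it) == nil
;; record(k=smu, v=momut) == nil
;; divby(x=77) == 2853/27335
;; divby(x=-30) == -951/273350
;; record(k=hawe, v=-189) == nil


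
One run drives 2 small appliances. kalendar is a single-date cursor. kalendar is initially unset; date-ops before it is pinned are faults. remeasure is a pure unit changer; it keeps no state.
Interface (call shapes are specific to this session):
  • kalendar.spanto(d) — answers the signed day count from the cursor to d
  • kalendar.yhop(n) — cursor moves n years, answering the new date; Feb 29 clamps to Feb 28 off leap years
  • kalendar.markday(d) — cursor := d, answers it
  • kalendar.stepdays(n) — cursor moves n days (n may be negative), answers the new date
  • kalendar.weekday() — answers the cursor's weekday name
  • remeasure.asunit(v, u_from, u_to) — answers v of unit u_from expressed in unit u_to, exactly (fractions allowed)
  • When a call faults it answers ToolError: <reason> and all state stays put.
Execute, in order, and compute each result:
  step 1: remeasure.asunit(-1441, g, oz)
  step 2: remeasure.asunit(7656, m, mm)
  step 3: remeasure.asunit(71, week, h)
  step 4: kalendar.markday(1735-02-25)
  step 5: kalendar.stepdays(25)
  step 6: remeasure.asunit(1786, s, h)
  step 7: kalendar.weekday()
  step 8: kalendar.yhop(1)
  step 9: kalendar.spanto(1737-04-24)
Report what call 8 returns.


→ remeasure.asunit(v='-1441', u_from='g', u_to='oz')
← -209600000/4123567
→ remeasure.asunit(v='7656', u_from='m', u_to='mm')
← 7656000
→ remeasure.asunit(v='71', u_from='week', u_to='h')
← 11928
→ kalendar.markday(d='1735-02-25')
← 1735-02-25
→ kalendar.stepdays(n='25')
← 1735-03-22
→ remeasure.asunit(v='1786', u_from='s', u_to='h')
← 893/1800
→ kalendar.weekday()
← Tuesday
→ kalendar.yhop(n='1')
← 1736-03-22
→ kalendar.spanto(d='1737-04-24')
← 398

Answer: 1736-03-22


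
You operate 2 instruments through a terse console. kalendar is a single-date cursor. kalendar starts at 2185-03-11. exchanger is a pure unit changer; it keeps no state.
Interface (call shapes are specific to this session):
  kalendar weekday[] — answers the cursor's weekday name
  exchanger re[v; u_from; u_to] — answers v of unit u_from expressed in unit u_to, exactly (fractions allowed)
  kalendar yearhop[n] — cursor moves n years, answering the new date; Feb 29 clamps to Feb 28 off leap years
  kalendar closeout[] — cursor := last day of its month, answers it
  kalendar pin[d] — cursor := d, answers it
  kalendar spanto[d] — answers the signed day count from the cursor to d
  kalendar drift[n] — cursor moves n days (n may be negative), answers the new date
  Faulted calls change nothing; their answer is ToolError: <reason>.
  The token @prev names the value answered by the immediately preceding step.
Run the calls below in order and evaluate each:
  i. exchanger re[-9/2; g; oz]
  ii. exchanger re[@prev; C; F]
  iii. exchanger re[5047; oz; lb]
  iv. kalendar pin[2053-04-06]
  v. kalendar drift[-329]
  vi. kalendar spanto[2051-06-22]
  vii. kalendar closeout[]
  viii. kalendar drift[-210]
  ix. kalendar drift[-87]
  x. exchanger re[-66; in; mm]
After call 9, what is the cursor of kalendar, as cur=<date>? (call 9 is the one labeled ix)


Act: exchanger re[-9/2; g; oz]
Obs: -7200000/45359237
Act: exchanger re[@prev; C; F]
Obs: 1438535584/45359237
Act: exchanger re[5047; oz; lb]
Obs: 5047/16
Act: kalendar pin[2053-04-06]
Obs: 2053-04-06
Act: kalendar drift[-329]
Obs: 2052-05-12
Act: kalendar spanto[2051-06-22]
Obs: -325
Act: kalendar closeout[]
Obs: 2052-05-31
Act: kalendar drift[-210]
Obs: 2051-11-03
Act: kalendar drift[-87]
Obs: 2051-08-08
Act: exchanger re[-66; in; mm]
Obs: -8382/5

Answer: cur=2051-08-08


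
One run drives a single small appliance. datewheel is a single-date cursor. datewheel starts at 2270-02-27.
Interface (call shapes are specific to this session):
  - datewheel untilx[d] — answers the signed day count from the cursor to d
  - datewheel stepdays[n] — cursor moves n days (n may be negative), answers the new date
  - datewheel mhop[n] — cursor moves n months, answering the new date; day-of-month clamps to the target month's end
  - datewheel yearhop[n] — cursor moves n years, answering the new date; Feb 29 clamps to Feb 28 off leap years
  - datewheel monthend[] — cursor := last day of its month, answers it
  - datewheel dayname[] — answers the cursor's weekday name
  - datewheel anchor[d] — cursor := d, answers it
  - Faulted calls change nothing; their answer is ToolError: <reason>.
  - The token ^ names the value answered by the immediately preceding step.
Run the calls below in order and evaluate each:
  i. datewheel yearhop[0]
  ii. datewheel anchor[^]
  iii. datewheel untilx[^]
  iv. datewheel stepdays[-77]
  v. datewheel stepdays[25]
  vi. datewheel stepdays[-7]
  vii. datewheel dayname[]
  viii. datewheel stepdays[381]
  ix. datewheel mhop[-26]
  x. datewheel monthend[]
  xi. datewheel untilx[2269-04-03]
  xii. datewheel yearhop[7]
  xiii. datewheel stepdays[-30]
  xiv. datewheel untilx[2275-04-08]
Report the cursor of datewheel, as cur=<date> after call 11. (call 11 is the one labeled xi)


Answer: cur=2268-11-30

Derivation:
Using datewheel yearhop with n: 0, — result: 2270-02-27.
Then datewheel anchor with d: ^, yielding 2270-02-27.
Using datewheel untilx with d: ^, — result: 0.
I use datewheel stepdays with n: -77, and observe 2269-12-12.
I try datewheel stepdays with n: 25, — result: 2270-01-06.
Calling datewheel stepdays with n: -7, and get 2269-12-30.
I use datewheel dayname(), and get Thursday.
I try datewheel stepdays with n: 381, and observe 2271-01-15.
I invoke datewheel mhop with n: -26, which returns 2268-11-15.
Then datewheel monthend, yielding 2268-11-30.
I use datewheel untilx with d: 2269-04-03, → 124.
Invoking datewheel yearhop with n: 7, yielding 2275-11-30.
I invoke datewheel stepdays with n: -30, — result: 2275-10-31.
I use datewheel untilx with d: 2275-04-08, which returns -206.


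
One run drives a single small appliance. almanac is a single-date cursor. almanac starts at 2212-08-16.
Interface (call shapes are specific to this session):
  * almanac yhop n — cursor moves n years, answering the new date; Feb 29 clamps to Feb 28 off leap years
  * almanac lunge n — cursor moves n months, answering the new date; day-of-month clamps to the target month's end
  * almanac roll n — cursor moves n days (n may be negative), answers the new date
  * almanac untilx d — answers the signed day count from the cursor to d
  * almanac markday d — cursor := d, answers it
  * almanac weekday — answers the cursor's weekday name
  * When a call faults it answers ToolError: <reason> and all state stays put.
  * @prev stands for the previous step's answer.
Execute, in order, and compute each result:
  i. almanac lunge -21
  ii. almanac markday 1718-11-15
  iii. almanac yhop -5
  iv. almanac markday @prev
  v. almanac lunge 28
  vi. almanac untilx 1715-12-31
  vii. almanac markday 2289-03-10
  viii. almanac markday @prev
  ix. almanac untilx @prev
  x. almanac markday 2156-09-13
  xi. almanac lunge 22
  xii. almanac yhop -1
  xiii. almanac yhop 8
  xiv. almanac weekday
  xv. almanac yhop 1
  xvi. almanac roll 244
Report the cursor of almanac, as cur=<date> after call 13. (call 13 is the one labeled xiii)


Answer: cur=2165-07-13

Derivation:
→ almanac lunge(n→-21)
← 2210-11-16
→ almanac markday(d→1718-11-15)
← 1718-11-15
→ almanac yhop(n→-5)
← 1713-11-15
→ almanac markday(d→@prev)
← 1713-11-15
→ almanac lunge(n→28)
← 1716-03-15
→ almanac untilx(d→1715-12-31)
← -75
→ almanac markday(d→2289-03-10)
← 2289-03-10
→ almanac markday(d→@prev)
← 2289-03-10
→ almanac untilx(d→@prev)
← 0
→ almanac markday(d→2156-09-13)
← 2156-09-13
→ almanac lunge(n→22)
← 2158-07-13
→ almanac yhop(n→-1)
← 2157-07-13
→ almanac yhop(n→8)
← 2165-07-13
→ almanac weekday()
← Saturday
→ almanac yhop(n→1)
← 2166-07-13
→ almanac roll(n→244)
← 2167-03-14


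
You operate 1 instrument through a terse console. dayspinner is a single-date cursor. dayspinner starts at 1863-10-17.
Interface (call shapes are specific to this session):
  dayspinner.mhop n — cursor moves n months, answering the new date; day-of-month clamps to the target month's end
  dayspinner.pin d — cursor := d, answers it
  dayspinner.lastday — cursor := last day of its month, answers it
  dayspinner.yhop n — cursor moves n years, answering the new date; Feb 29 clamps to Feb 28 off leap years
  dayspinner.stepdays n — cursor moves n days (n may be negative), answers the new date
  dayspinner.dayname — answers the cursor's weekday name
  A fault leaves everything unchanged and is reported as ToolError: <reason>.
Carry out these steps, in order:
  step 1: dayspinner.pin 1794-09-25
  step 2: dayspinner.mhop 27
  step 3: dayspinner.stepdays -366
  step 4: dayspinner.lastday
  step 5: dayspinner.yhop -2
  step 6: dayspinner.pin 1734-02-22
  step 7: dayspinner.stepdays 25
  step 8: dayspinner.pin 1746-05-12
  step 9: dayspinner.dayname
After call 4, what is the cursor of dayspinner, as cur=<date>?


Answer: cur=1795-12-31

Derivation:
CALL pin[d=1794-09-25]
RET  1794-09-25
CALL mhop[n=27]
RET  1796-12-25
CALL stepdays[n=-366]
RET  1795-12-25
CALL lastday[]
RET  1795-12-31
CALL yhop[n=-2]
RET  1793-12-31
CALL pin[d=1734-02-22]
RET  1734-02-22
CALL stepdays[n=25]
RET  1734-03-19
CALL pin[d=1746-05-12]
RET  1746-05-12
CALL dayname[]
RET  Thursday


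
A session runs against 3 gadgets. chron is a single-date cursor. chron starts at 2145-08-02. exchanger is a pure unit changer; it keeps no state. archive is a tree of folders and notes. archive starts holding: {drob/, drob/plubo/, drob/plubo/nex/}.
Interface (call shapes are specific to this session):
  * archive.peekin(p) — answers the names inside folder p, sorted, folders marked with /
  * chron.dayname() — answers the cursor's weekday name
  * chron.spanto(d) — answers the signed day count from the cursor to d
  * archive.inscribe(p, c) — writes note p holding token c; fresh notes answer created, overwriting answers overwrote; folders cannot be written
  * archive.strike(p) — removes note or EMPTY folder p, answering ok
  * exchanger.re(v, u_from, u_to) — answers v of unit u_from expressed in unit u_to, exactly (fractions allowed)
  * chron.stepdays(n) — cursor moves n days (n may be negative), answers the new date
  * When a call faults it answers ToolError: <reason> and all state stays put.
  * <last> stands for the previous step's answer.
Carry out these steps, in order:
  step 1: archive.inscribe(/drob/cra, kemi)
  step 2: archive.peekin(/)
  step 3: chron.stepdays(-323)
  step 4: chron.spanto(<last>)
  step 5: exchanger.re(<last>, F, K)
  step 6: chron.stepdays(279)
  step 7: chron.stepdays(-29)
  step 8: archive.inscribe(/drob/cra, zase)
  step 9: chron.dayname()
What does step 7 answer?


Answer: 2145-05-21

Derivation:
>>> archive.inscribe p='/drob/cra' c='kemi'
  created
>>> archive.peekin p='/'
  [drob/]
>>> chron.stepdays n='-323'
  2144-09-13
>>> chron.spanto d='<last>'
  0
>>> exchanger.re v='<last>' u_from='F' u_to='K'
  45967/180
>>> chron.stepdays n='279'
  2145-06-19
>>> chron.stepdays n='-29'
  2145-05-21
>>> archive.inscribe p='/drob/cra' c='zase'
  overwrote
>>> chron.dayname
  Friday


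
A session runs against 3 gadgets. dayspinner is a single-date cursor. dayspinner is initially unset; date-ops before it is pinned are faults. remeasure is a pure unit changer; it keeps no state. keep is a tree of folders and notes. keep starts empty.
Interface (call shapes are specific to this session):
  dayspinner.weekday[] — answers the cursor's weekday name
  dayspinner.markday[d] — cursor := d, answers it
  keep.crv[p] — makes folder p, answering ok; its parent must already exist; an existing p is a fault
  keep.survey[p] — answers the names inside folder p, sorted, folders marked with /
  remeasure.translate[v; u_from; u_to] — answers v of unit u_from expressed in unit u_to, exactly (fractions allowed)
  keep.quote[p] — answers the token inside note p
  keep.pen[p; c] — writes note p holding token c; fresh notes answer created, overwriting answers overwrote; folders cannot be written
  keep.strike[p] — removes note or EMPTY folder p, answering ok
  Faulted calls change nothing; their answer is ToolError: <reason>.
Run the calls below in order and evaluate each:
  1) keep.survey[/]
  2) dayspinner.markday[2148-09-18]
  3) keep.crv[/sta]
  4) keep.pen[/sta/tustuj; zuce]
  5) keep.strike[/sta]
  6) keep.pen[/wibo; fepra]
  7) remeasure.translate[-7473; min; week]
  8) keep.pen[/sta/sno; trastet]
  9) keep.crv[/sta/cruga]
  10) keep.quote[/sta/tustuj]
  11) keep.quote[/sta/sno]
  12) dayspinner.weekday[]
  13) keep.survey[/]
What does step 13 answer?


Answer: [sta/, wibo]

Derivation:
% survey p→/
  []
% markday d→2148-09-18
  2148-09-18
% crv p→/sta
  ok
% pen p→/sta/tustuj c→zuce
  created
% strike p→/sta
  ToolError: not empty
% pen p→/wibo c→fepra
  created
% translate v→-7473 u_from→min u_to→week
  -2491/3360
% pen p→/sta/sno c→trastet
  created
% crv p→/sta/cruga
  ok
% quote p→/sta/tustuj
  zuce
% quote p→/sta/sno
  trastet
% weekday
  Wednesday
% survey p→/
  [sta/, wibo]


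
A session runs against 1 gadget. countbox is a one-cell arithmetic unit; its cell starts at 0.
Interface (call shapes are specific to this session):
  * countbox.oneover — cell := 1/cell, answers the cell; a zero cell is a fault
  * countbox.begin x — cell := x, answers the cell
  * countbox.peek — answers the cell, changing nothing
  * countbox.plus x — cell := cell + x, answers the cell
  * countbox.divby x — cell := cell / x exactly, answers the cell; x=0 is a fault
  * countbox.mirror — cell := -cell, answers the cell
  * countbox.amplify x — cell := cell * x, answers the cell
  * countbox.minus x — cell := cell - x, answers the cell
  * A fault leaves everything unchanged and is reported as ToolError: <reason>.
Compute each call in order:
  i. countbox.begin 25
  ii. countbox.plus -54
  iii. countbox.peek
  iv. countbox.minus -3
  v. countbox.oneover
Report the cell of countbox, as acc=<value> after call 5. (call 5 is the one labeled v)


>> begin(x='25')
<< 25
>> plus(x='-54')
<< -29
>> peek()
<< -29
>> minus(x='-3')
<< -26
>> oneover()
<< -1/26

Answer: acc=-1/26


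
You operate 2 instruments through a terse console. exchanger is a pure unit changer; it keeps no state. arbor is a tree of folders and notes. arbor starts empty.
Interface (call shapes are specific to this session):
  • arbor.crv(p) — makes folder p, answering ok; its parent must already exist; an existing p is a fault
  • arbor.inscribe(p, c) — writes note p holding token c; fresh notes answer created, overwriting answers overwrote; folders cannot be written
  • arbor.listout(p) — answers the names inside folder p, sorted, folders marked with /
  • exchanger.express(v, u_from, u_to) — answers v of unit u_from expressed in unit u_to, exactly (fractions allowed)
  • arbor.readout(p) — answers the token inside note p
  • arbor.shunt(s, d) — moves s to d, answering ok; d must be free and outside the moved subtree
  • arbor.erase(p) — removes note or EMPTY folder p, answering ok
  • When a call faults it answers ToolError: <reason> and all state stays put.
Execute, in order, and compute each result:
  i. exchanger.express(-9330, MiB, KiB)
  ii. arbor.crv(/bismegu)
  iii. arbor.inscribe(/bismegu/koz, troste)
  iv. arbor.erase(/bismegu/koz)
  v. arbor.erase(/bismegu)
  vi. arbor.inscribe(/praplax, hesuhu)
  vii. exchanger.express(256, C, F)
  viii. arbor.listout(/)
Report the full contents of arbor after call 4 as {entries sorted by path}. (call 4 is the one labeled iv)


Answer: {bismegu/}

Derivation:
% 1. exchanger.express(v→-9330, u_from→MiB, u_to→KiB) ~> -9553920
% 2. arbor.crv(p→/bismegu) ~> ok
% 3. arbor.inscribe(p→/bismegu/koz, c→troste) ~> created
% 4. arbor.erase(p→/bismegu/koz) ~> ok
% 5. arbor.erase(p→/bismegu) ~> ok
% 6. arbor.inscribe(p→/praplax, c→hesuhu) ~> created
% 7. exchanger.express(v→256, u_from→C, u_to→F) ~> 2464/5
% 8. arbor.listout(p→/) ~> [praplax]


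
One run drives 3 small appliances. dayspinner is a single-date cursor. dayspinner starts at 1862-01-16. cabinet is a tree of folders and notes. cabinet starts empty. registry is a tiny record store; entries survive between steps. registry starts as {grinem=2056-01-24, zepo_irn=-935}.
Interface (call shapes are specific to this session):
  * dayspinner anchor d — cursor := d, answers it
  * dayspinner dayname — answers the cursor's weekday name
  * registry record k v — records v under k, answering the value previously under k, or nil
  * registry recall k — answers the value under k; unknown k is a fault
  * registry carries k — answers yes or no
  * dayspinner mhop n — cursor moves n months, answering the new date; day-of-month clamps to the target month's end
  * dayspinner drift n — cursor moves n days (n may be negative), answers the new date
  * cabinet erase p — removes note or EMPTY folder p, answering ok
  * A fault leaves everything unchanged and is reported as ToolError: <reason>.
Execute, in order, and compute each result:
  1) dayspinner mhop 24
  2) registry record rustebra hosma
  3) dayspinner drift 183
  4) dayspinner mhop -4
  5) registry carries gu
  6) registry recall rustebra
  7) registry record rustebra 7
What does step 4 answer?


→ dayspinner mhop(n: 24)
← 1864-01-16
→ registry record(k: rustebra, v: hosma)
← nil
→ dayspinner drift(n: 183)
← 1864-07-17
→ dayspinner mhop(n: -4)
← 1864-03-17
→ registry carries(k: gu)
← no
→ registry recall(k: rustebra)
← hosma
→ registry record(k: rustebra, v: 7)
← hosma

Answer: 1864-03-17


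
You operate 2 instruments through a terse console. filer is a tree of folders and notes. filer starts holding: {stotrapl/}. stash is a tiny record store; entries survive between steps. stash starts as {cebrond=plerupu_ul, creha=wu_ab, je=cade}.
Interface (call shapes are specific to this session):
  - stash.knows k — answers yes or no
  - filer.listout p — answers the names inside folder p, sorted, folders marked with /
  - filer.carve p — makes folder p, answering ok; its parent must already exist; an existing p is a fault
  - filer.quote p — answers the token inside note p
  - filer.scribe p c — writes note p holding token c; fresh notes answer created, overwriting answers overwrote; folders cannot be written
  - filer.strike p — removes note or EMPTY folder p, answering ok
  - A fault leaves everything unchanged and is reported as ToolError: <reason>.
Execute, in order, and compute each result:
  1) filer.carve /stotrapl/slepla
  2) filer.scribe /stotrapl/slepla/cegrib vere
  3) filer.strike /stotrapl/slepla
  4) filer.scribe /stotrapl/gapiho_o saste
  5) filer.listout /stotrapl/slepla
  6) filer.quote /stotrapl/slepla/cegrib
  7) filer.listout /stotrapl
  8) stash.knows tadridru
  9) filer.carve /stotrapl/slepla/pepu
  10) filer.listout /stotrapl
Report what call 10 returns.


Answer: [gapiho_o, slepla/]

Derivation:
CALL filer.carve[p: /stotrapl/slepla]
RET  ok
CALL filer.scribe[p: /stotrapl/slepla/cegrib; c: vere]
RET  created
CALL filer.strike[p: /stotrapl/slepla]
RET  ToolError: not empty
CALL filer.scribe[p: /stotrapl/gapiho_o; c: saste]
RET  created
CALL filer.listout[p: /stotrapl/slepla]
RET  [cegrib]
CALL filer.quote[p: /stotrapl/slepla/cegrib]
RET  vere
CALL filer.listout[p: /stotrapl]
RET  [gapiho_o, slepla/]
CALL stash.knows[k: tadridru]
RET  no
CALL filer.carve[p: /stotrapl/slepla/pepu]
RET  ok
CALL filer.listout[p: /stotrapl]
RET  [gapiho_o, slepla/]


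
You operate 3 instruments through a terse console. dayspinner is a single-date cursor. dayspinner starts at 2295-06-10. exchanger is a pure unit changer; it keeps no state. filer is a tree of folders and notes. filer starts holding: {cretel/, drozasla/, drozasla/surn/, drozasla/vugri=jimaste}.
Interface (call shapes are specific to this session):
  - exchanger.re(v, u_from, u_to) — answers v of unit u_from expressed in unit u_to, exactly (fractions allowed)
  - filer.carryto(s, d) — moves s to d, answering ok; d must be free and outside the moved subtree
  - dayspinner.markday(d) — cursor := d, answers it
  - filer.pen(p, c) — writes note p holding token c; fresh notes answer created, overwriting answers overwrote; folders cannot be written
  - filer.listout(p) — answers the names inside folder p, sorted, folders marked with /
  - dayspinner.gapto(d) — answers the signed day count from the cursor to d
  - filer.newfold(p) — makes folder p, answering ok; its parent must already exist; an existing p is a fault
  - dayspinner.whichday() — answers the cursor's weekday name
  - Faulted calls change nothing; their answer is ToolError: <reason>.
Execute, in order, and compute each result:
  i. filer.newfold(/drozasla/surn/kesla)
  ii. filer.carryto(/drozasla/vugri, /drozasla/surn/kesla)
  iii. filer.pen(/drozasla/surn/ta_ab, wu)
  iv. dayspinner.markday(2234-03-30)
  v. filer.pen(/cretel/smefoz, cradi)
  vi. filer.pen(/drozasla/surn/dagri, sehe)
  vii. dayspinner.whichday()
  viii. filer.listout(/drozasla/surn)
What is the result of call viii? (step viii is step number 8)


> filer.newfold p: /drozasla/surn/kesla
[out] ok
> filer.carryto s: /drozasla/vugri d: /drozasla/surn/kesla
[out] ToolError: exists
> filer.pen p: /drozasla/surn/ta_ab c: wu
[out] created
> dayspinner.markday d: 2234-03-30
[out] 2234-03-30
> filer.pen p: /cretel/smefoz c: cradi
[out] created
> filer.pen p: /drozasla/surn/dagri c: sehe
[out] created
> dayspinner.whichday
[out] Sunday
> filer.listout p: /drozasla/surn
[out] [dagri, kesla/, ta_ab]

Answer: [dagri, kesla/, ta_ab]
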